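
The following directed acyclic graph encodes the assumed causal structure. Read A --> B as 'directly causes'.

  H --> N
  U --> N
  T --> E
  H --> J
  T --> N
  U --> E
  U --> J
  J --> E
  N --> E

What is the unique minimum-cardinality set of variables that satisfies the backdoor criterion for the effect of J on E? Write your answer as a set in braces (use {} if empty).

Variables eligible for adjustment (non-descendants of J, excluding J and E): {H, N, T, U}.
Backdoor paths from J to E:
  P1: J <- H -> N <- U -> E
  P2: J <- H -> N <- T -> E
  P3: J <- H -> N -> E
  P4: J <- U -> N <- T -> E
  P5: J <- U -> N -> E
  P6: J <- U -> E
The empty set is not sufficient: P3 (J <- H -> N -> E) has no collider blocking it and no conditioned non-collider, so it is open.
Try {H, U}:
  P1: blocked at fork node H ∈ conditioning set.
  P2: blocked at fork node H ∈ conditioning set.
  P3: blocked at fork node H ∈ conditioning set.
  P4: blocked at fork node U ∈ conditioning set.
  P5: blocked at fork node U ∈ conditioning set.
  P6: blocked at fork node U ∈ conditioning set.
{H, U} contains no descendant of J and blocks every backdoor path.
Every element of {H, U} is needed (dropping H leaves P3 open; dropping U leaves P5 open), so no proper subset is valid.
Among all size-2 subsets of the eligible variables, only {H, U} blocks every backdoor path, so it is the unique smallest valid adjustment set.

{H, U}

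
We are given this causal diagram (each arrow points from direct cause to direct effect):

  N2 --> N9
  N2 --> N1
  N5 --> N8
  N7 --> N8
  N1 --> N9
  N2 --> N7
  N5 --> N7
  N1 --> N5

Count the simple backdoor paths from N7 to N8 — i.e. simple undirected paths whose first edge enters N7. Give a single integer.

A backdoor path from N7 to N8 is any simple undirected path whose first edge points into N7 (i.e. leaves N7 via a parent).
Parents of N7: {N2, N5}.
Enumerating:
  P1: N7 <- N2 -> N1 -> N5 -> N8
  P2: N7 <- N2 -> N9 <- N1 -> N5 -> N8
  P3: N7 <- N5 -> N8
That exhausts the simple backdoor paths. Count: 3.

3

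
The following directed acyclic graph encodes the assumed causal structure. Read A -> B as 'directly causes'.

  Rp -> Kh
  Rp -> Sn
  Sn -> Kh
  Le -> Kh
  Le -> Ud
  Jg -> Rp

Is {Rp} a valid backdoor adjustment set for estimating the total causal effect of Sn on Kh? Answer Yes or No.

Backdoor paths from Sn to Kh (paths whose first edge points into Sn):
  P1: Sn <- Rp -> Kh
Condition 1 (no descendant of Sn in the set): holds — descendants of Sn are {Kh}; none are in {Rp}.
Condition 2 (every backdoor path blocked by {Rp}):
  P1: blocked at fork node Rp ∈ conditioning set.
{Rp} satisfies the backdoor criterion.

Yes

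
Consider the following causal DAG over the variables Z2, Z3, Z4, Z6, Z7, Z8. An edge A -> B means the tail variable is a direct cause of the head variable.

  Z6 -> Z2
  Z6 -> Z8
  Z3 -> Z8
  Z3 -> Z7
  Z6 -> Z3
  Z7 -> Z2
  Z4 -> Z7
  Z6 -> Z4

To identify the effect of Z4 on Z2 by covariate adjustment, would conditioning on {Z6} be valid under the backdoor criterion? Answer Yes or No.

Backdoor paths from Z4 to Z2 (paths whose first edge points into Z4):
  P1: Z4 <- Z6 -> Z3 -> Z7 -> Z2
  P2: Z4 <- Z6 -> Z8 <- Z3 -> Z7 -> Z2
  P3: Z4 <- Z6 -> Z2
Condition 1 (no descendant of Z4 in the set): holds — descendants of Z4 are {Z2, Z7}; none are in {Z6}.
Condition 2 (every backdoor path blocked by {Z6}):
  P1: blocked at fork node Z6 ∈ conditioning set.
  P2: blocked at fork node Z6 ∈ conditioning set.
  P3: blocked at fork node Z6 ∈ conditioning set.
{Z6} satisfies the backdoor criterion.

Yes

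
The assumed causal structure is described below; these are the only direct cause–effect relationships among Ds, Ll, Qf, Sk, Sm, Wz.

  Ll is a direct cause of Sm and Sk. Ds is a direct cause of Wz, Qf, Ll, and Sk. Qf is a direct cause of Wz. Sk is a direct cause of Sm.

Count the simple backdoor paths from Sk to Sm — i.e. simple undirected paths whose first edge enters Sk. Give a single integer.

2

A backdoor path from Sk to Sm is any simple undirected path whose first edge points into Sk (i.e. leaves Sk via a parent).
Parents of Sk: {Ds, Ll}.
Enumerating:
  P1: Sk <- Ds -> Ll -> Sm
  P2: Sk <- Ll -> Sm
That exhausts the simple backdoor paths. Count: 2.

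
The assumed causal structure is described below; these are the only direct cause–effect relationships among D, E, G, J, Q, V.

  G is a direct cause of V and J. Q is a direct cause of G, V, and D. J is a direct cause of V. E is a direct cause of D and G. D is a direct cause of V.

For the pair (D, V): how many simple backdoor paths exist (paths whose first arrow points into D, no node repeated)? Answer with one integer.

A backdoor path from D to V is any simple undirected path whose first edge points into D (i.e. leaves D via a parent).
Parents of D: {E, Q}.
Enumerating:
  P1: D <- E -> G <- Q -> V
  P2: D <- E -> G -> J -> V
  P3: D <- E -> G -> V
  P4: D <- Q -> G -> J -> V
  P5: D <- Q -> G -> V
  P6: D <- Q -> V
That exhausts the simple backdoor paths. Count: 6.

6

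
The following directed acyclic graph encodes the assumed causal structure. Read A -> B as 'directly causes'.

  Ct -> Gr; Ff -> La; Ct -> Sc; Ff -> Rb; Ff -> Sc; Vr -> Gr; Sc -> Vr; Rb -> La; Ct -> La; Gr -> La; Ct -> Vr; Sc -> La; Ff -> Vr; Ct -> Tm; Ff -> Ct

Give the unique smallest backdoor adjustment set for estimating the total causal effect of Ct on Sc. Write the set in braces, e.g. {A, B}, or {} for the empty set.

Variables eligible for adjustment (non-descendants of Ct, excluding Ct and Sc): {Ff, Rb}.
Backdoor paths from Ct to Sc:
  P1: Ct <- Ff -> Rb -> La <- Sc
  P2: Ct <- Ff -> Rb -> La <- Gr <- Vr <- Sc
  P3: Ct <- Ff -> Sc
  P4: Ct <- Ff -> Vr <- Sc
  P5: Ct <- Ff -> Vr -> Gr -> La <- Sc
  P6: Ct <- Ff -> La <- Sc
  P7: Ct <- Ff -> La <- Gr <- Vr <- Sc
The empty set is not sufficient: P3 (Ct <- Ff -> Sc) has no collider blocking it and no conditioned non-collider, so it is open.
Try {Ff}:
  P1: blocked at fork node Ff ∈ conditioning set.
  P2: blocked at fork node Ff ∈ conditioning set.
  P3: blocked at fork node Ff ∈ conditioning set.
  P4: blocked at fork node Ff ∈ conditioning set.
  P5: blocked at fork node Ff ∈ conditioning set.
  P6: blocked at fork node Ff ∈ conditioning set.
  P7: blocked at fork node Ff ∈ conditioning set.
{Ff} contains no descendant of Ct and blocks every backdoor path.
No other singleton works — e.g. {Rb} leaves P3 open — so {Ff} is the unique smallest valid adjustment set.

{Ff}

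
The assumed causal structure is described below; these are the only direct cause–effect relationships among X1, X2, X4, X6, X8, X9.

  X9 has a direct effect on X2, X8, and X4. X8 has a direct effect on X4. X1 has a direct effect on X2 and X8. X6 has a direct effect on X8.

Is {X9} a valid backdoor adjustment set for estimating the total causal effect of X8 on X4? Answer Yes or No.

Backdoor paths from X8 to X4 (paths whose first edge points into X8):
  P1: X8 <- X1 -> X2 <- X9 -> X4
  P2: X8 <- X9 -> X4
Condition 1 (no descendant of X8 in the set): holds — descendants of X8 are {X4}; none are in {X9}.
Condition 2 (every backdoor path blocked by {X9}):
  P1: blocked at collider X2 (neither it nor any descendant is in the conditioning set).
  P2: blocked at fork node X9 ∈ conditioning set.
{X9} satisfies the backdoor criterion.

Yes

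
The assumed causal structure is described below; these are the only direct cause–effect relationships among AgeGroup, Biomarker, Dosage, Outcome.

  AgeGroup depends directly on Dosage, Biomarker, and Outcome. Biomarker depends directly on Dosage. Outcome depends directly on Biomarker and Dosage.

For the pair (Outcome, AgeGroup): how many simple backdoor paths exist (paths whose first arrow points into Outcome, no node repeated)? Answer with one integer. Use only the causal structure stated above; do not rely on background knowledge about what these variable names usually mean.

A backdoor path from Outcome to AgeGroup is any simple undirected path whose first edge points into Outcome (i.e. leaves Outcome via a parent).
Parents of Outcome: {Biomarker, Dosage}.
Enumerating:
  P1: Outcome <- Dosage -> Biomarker -> AgeGroup
  P2: Outcome <- Dosage -> AgeGroup
  P3: Outcome <- Biomarker <- Dosage -> AgeGroup
  P4: Outcome <- Biomarker -> AgeGroup
That exhausts the simple backdoor paths. Count: 4.

4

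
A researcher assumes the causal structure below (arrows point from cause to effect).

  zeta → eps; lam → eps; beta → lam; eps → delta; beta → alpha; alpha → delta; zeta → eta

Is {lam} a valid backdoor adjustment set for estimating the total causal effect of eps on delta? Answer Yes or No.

Yes

Backdoor paths from eps to delta (paths whose first edge points into eps):
  P1: eps <- lam <- beta -> alpha -> delta
Condition 1 (no descendant of eps in the set): holds — descendants of eps are {delta}; none are in {lam}.
Condition 2 (every backdoor path blocked by {lam}):
  P1: blocked at chain node lam ∈ conditioning set.
{lam} satisfies the backdoor criterion.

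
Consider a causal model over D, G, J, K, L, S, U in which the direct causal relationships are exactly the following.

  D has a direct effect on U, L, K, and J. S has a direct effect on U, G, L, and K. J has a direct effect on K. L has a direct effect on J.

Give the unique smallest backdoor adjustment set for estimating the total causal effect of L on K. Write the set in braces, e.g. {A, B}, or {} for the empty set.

Variables eligible for adjustment (non-descendants of L, excluding L and K): {D, G, S, U}.
Backdoor paths from L to K:
  P1: L <- S -> K
  P2: L <- S -> U <- D -> J -> K
  P3: L <- S -> U <- D -> K
  P4: L <- D -> J -> K
  P5: L <- D -> K
  P6: L <- D -> U <- S -> K
The empty set is not sufficient: P1 (L <- S -> K) has no collider blocking it and no conditioned non-collider, so it is open.
Try {D, S}:
  P1: blocked at fork node S ∈ conditioning set.
  P2: blocked at fork node S ∈ conditioning set.
  P3: blocked at fork node S ∈ conditioning set.
  P4: blocked at fork node D ∈ conditioning set.
  P5: blocked at fork node D ∈ conditioning set.
  P6: blocked at fork node D ∈ conditioning set.
{D, S} contains no descendant of L and blocks every backdoor path.
Every element of {D, S} is needed (dropping D leaves P4 open; dropping S leaves P1 open), so no proper subset is valid.
Among all size-2 subsets of the eligible variables, only {D, S} blocks every backdoor path, so it is the unique smallest valid adjustment set.

{D, S}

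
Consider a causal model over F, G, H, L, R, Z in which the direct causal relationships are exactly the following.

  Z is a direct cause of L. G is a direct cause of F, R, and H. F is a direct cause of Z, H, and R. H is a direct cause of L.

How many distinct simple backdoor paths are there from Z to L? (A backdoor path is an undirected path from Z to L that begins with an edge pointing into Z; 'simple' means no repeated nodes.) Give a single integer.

A backdoor path from Z to L is any simple undirected path whose first edge points into Z (i.e. leaves Z via a parent).
Parents of Z: {F}.
Enumerating:
  P1: Z <- F <- G -> H -> L
  P2: Z <- F -> H -> L
  P3: Z <- F -> R <- G -> H -> L
That exhausts the simple backdoor paths. Count: 3.

3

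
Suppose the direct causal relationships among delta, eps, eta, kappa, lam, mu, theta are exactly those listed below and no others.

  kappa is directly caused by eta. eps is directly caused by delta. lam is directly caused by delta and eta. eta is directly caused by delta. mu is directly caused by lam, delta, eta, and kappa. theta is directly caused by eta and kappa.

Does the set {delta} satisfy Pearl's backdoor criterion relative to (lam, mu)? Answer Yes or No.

Backdoor paths from lam to mu (paths whose first edge points into lam):
  P1: lam <- delta -> eta -> kappa -> mu
  P2: lam <- delta -> eta -> mu
  P3: lam <- delta -> eta -> theta <- kappa -> mu
  P4: lam <- delta -> mu
  P5: lam <- eta <- delta -> mu
  P6: lam <- eta -> kappa -> mu
  P7: lam <- eta -> mu
  P8: lam <- eta -> theta <- kappa -> mu
Condition 1 (no descendant of lam in the set): holds — descendants of lam are {mu}; none are in {delta}.
Condition 2 (every backdoor path blocked by {delta}):
  P1: blocked at fork node delta ∈ conditioning set.
  P2: blocked at fork node delta ∈ conditioning set.
  P3: blocked at fork node delta ∈ conditioning set.
  P4: blocked at fork node delta ∈ conditioning set.
  P5: blocked at fork node delta ∈ conditioning set.
  P6: open — no interior node is in the conditioning set.
  P7: open — no interior node is in the conditioning set.
  P8: blocked at collider theta (neither it nor any descendant is in the conditioning set).
{delta} does not satisfy the backdoor criterion.

No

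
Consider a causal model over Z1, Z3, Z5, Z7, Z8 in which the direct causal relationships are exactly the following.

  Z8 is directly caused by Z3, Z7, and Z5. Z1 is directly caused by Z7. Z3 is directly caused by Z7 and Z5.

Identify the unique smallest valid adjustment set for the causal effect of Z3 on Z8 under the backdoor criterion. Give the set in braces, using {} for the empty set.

{Z5, Z7}

Variables eligible for adjustment (non-descendants of Z3, excluding Z3 and Z8): {Z1, Z5, Z7}.
Backdoor paths from Z3 to Z8:
  P1: Z3 <- Z5 -> Z8
  P2: Z3 <- Z7 -> Z8
The empty set is not sufficient: P1 (Z3 <- Z5 -> Z8) has no collider blocking it and no conditioned non-collider, so it is open.
Try {Z5, Z7}:
  P1: blocked at fork node Z5 ∈ conditioning set.
  P2: blocked at fork node Z7 ∈ conditioning set.
{Z5, Z7} contains no descendant of Z3 and blocks every backdoor path.
Every element of {Z5, Z7} is needed (dropping Z5 leaves P1 open; dropping Z7 leaves P2 open), so no proper subset is valid.
Among all size-2 subsets of the eligible variables, only {Z5, Z7} blocks every backdoor path, so it is the unique smallest valid adjustment set.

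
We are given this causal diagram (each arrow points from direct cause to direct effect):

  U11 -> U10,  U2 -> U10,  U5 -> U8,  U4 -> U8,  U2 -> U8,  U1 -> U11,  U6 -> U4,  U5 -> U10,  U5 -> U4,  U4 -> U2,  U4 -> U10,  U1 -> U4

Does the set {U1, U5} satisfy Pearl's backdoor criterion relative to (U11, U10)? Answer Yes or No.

Backdoor paths from U11 to U10 (paths whose first edge points into U11):
  P1: U11 <- U1 -> U4 <- U5 -> U8 <- U2 -> U10
  P2: U11 <- U1 -> U4 <- U5 -> U10
  P3: U11 <- U1 -> U4 -> U2 -> U8 <- U5 -> U10
  P4: U11 <- U1 -> U4 -> U2 -> U10
  P5: U11 <- U1 -> U4 -> U8 <- U5 -> U10
  P6: U11 <- U1 -> U4 -> U8 <- U2 -> U10
  P7: U11 <- U1 -> U4 -> U10
Condition 1 (no descendant of U11 in the set): holds — descendants of U11 are {U10}; none are in {U1, U5}.
Condition 2 (every backdoor path blocked by {U1, U5}):
  P1: blocked at fork node U1 ∈ conditioning set.
  P2: blocked at fork node U1 ∈ conditioning set.
  P3: blocked at fork node U1 ∈ conditioning set.
  P4: blocked at fork node U1 ∈ conditioning set.
  P5: blocked at fork node U1 ∈ conditioning set.
  P6: blocked at fork node U1 ∈ conditioning set.
  P7: blocked at fork node U1 ∈ conditioning set.
{U1, U5} satisfies the backdoor criterion.

Yes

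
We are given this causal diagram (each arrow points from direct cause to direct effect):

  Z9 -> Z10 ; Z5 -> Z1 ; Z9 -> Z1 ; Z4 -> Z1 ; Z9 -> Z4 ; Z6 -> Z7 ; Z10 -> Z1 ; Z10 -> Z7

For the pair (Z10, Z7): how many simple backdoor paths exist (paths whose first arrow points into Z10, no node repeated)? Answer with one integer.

0

A backdoor path from Z10 to Z7 is any simple undirected path whose first edge points into Z10 (i.e. leaves Z10 via a parent).
Parents of Z10: {Z9}.
No simple path from any parent of Z10 reaches Z7 without revisiting Z10, so there are no backdoor paths.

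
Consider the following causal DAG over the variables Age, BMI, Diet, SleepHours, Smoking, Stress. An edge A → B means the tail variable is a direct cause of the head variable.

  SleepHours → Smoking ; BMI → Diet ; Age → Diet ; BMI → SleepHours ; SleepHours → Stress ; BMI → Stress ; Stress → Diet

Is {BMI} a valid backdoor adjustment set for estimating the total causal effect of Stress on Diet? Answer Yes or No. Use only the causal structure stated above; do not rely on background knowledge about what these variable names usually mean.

Backdoor paths from Stress to Diet (paths whose first edge points into Stress):
  P1: Stress <- BMI -> Diet
  P2: Stress <- SleepHours <- BMI -> Diet
Condition 1 (no descendant of Stress in the set): holds — descendants of Stress are {Diet}; none are in {BMI}.
Condition 2 (every backdoor path blocked by {BMI}):
  P1: blocked at fork node BMI ∈ conditioning set.
  P2: blocked at fork node BMI ∈ conditioning set.
{BMI} satisfies the backdoor criterion.

Yes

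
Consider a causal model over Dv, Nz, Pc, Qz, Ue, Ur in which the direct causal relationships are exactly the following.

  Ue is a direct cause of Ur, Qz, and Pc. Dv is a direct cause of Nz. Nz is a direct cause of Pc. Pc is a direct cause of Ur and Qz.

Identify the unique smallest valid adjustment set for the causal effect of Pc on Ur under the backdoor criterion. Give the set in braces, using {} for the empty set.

Variables eligible for adjustment (non-descendants of Pc, excluding Pc and Ur): {Dv, Nz, Ue}.
Backdoor paths from Pc to Ur:
  P1: Pc <- Ue -> Ur
The empty set is not sufficient: P1 (Pc <- Ue -> Ur) has no collider blocking it and no conditioned non-collider, so it is open.
Try {Ue}:
  P1: blocked at fork node Ue ∈ conditioning set.
{Ue} contains no descendant of Pc and blocks every backdoor path.
No other singleton works — e.g. {Dv} leaves P1 open — so {Ue} is the unique smallest valid adjustment set.

{Ue}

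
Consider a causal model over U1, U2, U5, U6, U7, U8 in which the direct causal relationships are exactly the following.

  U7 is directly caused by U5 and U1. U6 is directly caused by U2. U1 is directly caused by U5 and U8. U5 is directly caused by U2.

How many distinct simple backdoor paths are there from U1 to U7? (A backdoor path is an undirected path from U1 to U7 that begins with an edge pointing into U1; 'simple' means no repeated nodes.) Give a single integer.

A backdoor path from U1 to U7 is any simple undirected path whose first edge points into U1 (i.e. leaves U1 via a parent).
Parents of U1: {U5, U8}.
Enumerating:
  P1: U1 <- U5 -> U7
That exhausts the simple backdoor paths. Count: 1.

1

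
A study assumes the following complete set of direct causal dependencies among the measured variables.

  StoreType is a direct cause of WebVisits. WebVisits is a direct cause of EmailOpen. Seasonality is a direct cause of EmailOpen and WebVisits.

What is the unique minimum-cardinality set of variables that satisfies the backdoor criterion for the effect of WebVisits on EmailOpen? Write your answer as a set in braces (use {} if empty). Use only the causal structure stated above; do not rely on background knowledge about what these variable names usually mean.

Variables eligible for adjustment (non-descendants of WebVisits, excluding WebVisits and EmailOpen): {Seasonality, StoreType}.
Backdoor paths from WebVisits to EmailOpen:
  P1: WebVisits <- Seasonality -> EmailOpen
The empty set is not sufficient: P1 (WebVisits <- Seasonality -> EmailOpen) has no collider blocking it and no conditioned non-collider, so it is open.
Try {Seasonality}:
  P1: blocked at fork node Seasonality ∈ conditioning set.
{Seasonality} contains no descendant of WebVisits and blocks every backdoor path.
No other singleton works — e.g. {StoreType} leaves P1 open — so {Seasonality} is the unique smallest valid adjustment set.

{Seasonality}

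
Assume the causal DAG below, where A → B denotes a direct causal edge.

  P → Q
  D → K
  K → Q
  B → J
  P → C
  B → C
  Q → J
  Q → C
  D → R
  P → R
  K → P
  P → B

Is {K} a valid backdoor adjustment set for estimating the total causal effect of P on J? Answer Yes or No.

Backdoor paths from P to J (paths whose first edge points into P):
  P1: P <- K -> Q -> J
  P2: P <- K -> Q -> C <- B -> J
Condition 1 (no descendant of P in the set): holds — descendants of P are {B, C, J, Q, R}; none are in {K}.
Condition 2 (every backdoor path blocked by {K}):
  P1: blocked at fork node K ∈ conditioning set.
  P2: blocked at fork node K ∈ conditioning set.
{K} satisfies the backdoor criterion.

Yes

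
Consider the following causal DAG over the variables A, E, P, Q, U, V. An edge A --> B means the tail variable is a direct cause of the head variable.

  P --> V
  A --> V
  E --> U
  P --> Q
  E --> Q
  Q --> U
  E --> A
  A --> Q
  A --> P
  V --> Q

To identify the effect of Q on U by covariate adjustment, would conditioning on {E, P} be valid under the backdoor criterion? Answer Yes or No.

Backdoor paths from Q to U (paths whose first edge points into Q):
  P1: Q <- E -> U
  P2: Q <- A <- E -> U
  P3: Q <- P <- A <- E -> U
  P4: Q <- P -> V <- A <- E -> U
  P5: Q <- V <- A <- E -> U
  P6: Q <- V <- P <- A <- E -> U
Condition 1 (no descendant of Q in the set): holds — descendants of Q are {U}; none are in {E, P}.
Condition 2 (every backdoor path blocked by {E, P}):
  P1: blocked at fork node E ∈ conditioning set.
  P2: blocked at fork node E ∈ conditioning set.
  P3: blocked at chain node P ∈ conditioning set.
  P4: blocked at fork node P ∈ conditioning set.
  P5: blocked at fork node E ∈ conditioning set.
  P6: blocked at chain node P ∈ conditioning set.
{E, P} satisfies the backdoor criterion.

Yes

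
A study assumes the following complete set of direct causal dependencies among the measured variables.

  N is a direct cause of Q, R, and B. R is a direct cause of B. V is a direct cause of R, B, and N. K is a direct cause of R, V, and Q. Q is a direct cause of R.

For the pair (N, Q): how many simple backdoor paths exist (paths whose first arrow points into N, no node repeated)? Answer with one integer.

6

A backdoor path from N to Q is any simple undirected path whose first edge points into N (i.e. leaves N via a parent).
Parents of N: {V}.
Enumerating:
  P1: N <- V <- K -> Q
  P2: N <- V <- K -> R <- Q
  P3: N <- V -> R <- K -> Q
  P4: N <- V -> R <- Q
  P5: N <- V -> B <- R <- K -> Q
  P6: N <- V -> B <- R <- Q
That exhausts the simple backdoor paths. Count: 6.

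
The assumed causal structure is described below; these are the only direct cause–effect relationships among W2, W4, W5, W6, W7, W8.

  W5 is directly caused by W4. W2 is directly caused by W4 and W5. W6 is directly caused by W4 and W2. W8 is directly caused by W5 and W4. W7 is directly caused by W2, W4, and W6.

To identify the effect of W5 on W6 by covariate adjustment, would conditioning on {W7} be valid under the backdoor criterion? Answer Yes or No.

No

Backdoor paths from W5 to W6 (paths whose first edge points into W5):
  P1: W5 <- W4 -> W2 -> W6
  P2: W5 <- W4 -> W2 -> W7 <- W6
  P3: W5 <- W4 -> W6
  P4: W5 <- W4 -> W7 <- W2 -> W6
  P5: W5 <- W4 -> W7 <- W6
Condition 1 (no descendant of W5 in the set): FAILS — W7 is a descendant of W5.
Condition 2 (every backdoor path blocked by {W7}):
  P1: open — no interior node is in the conditioning set.
  P2: open — collider(s) W7 are conditioned on (or have a conditioned descendant) and no non-collider on the path is in the set.
  P3: open — no interior node is in the conditioning set.
  P4: open — collider(s) W7 are conditioned on (or have a conditioned descendant) and no non-collider on the path is in the set.
  P5: open — collider(s) W7 are conditioned on (or have a conditioned descendant) and no non-collider on the path is in the set.
{W7} does not satisfy the backdoor criterion.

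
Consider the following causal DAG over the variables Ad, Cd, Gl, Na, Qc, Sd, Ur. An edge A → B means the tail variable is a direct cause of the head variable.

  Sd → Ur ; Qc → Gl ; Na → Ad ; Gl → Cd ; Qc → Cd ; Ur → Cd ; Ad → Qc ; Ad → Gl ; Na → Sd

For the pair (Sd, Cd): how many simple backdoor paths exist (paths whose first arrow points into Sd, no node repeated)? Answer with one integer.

A backdoor path from Sd to Cd is any simple undirected path whose first edge points into Sd (i.e. leaves Sd via a parent).
Parents of Sd: {Na}.
Enumerating:
  P1: Sd <- Na -> Ad -> Qc -> Gl -> Cd
  P2: Sd <- Na -> Ad -> Qc -> Cd
  P3: Sd <- Na -> Ad -> Gl <- Qc -> Cd
  P4: Sd <- Na -> Ad -> Gl -> Cd
That exhausts the simple backdoor paths. Count: 4.

4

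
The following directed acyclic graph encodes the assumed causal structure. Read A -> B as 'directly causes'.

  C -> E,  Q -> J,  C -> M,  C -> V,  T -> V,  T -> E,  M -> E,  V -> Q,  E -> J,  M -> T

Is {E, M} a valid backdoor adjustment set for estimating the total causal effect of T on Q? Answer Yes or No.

Backdoor paths from T to Q (paths whose first edge points into T):
  P1: T <- M <- C -> E -> J <- Q
  P2: T <- M <- C -> V -> Q
  P3: T <- M -> E <- C -> V -> Q
  P4: T <- M -> E -> J <- Q
Condition 1 (no descendant of T in the set): FAILS — E is a descendant of T.
Condition 2 (every backdoor path blocked by {E, M}):
  P1: blocked at chain node M ∈ conditioning set.
  P2: blocked at chain node M ∈ conditioning set.
  P3: blocked at fork node M ∈ conditioning set.
  P4: blocked at fork node M ∈ conditioning set.
{E, M} does not satisfy the backdoor criterion.

No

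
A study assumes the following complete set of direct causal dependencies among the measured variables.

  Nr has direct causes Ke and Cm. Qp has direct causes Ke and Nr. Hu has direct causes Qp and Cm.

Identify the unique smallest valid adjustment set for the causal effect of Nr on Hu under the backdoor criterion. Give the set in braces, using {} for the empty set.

{Cm, Ke}

Variables eligible for adjustment (non-descendants of Nr, excluding Nr and Hu): {Cm, Ke}.
Backdoor paths from Nr to Hu:
  P1: Nr <- Cm -> Hu
  P2: Nr <- Ke -> Qp -> Hu
The empty set is not sufficient: P1 (Nr <- Cm -> Hu) has no collider blocking it and no conditioned non-collider, so it is open.
Try {Cm, Ke}:
  P1: blocked at fork node Cm ∈ conditioning set.
  P2: blocked at fork node Ke ∈ conditioning set.
{Cm, Ke} contains no descendant of Nr and blocks every backdoor path.
Every element of {Cm, Ke} is needed (dropping Cm leaves P1 open; dropping Ke leaves P2 open), so no proper subset is valid.
Among all size-2 subsets of the eligible variables, only {Cm, Ke} blocks every backdoor path, so it is the unique smallest valid adjustment set.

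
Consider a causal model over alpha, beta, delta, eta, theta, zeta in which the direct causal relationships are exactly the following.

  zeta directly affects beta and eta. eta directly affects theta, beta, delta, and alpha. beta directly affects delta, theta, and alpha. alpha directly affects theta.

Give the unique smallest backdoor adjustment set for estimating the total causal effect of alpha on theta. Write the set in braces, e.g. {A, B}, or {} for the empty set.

Variables eligible for adjustment (non-descendants of alpha, excluding alpha and theta): {beta, delta, eta, zeta}.
Backdoor paths from alpha to theta:
  P1: alpha <- eta <- zeta -> beta -> theta
  P2: alpha <- eta -> beta -> theta
  P3: alpha <- eta -> theta
  P4: alpha <- eta -> delta <- beta -> theta
  P5: alpha <- beta <- zeta -> eta -> theta
  P6: alpha <- beta <- eta -> theta
  P7: alpha <- beta -> theta
  P8: alpha <- beta -> delta <- eta -> theta
The empty set is not sufficient: P1 (alpha <- eta <- zeta -> beta -> theta) has no collider blocking it and no conditioned non-collider, so it is open.
Try {beta, eta}:
  P1: blocked at chain node eta ∈ conditioning set.
  P2: blocked at fork node eta ∈ conditioning set.
  P3: blocked at fork node eta ∈ conditioning set.
  P4: blocked at fork node eta ∈ conditioning set.
  P5: blocked at chain node beta ∈ conditioning set.
  P6: blocked at chain node beta ∈ conditioning set.
  P7: blocked at fork node beta ∈ conditioning set.
  P8: blocked at fork node beta ∈ conditioning set.
{beta, eta} contains no descendant of alpha and blocks every backdoor path.
Every element of {beta, eta} is needed (dropping beta leaves P7 open; dropping eta leaves P3 open), so no proper subset is valid.
Among all size-2 subsets of the eligible variables, only {beta, eta} blocks every backdoor path, so it is the unique smallest valid adjustment set.

{beta, eta}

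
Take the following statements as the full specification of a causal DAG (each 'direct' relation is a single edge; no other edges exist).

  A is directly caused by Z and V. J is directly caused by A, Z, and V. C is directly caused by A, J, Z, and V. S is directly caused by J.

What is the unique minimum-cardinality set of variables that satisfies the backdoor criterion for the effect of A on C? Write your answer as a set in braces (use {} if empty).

{V, Z}

Variables eligible for adjustment (non-descendants of A, excluding A and C): {V, Z}.
Backdoor paths from A to C:
  P1: A <- V -> J <- Z -> C
  P2: A <- V -> J -> C
  P3: A <- V -> C
  P4: A <- Z -> J <- V -> C
  P5: A <- Z -> J -> C
  P6: A <- Z -> C
The empty set is not sufficient: P2 (A <- V -> J -> C) has no collider blocking it and no conditioned non-collider, so it is open.
Try {V, Z}:
  P1: blocked at fork node V ∈ conditioning set.
  P2: blocked at fork node V ∈ conditioning set.
  P3: blocked at fork node V ∈ conditioning set.
  P4: blocked at fork node Z ∈ conditioning set.
  P5: blocked at fork node Z ∈ conditioning set.
  P6: blocked at fork node Z ∈ conditioning set.
{V, Z} contains no descendant of A and blocks every backdoor path.
Every element of {V, Z} is needed (dropping V leaves P2 open; dropping Z leaves P5 open), so no proper subset is valid.
Among all size-2 subsets of the eligible variables, only {V, Z} blocks every backdoor path, so it is the unique smallest valid adjustment set.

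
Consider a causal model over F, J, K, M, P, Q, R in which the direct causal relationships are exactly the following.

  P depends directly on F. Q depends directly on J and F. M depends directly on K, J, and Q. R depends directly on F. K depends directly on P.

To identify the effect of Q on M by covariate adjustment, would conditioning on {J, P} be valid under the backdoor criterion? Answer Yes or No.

Backdoor paths from Q to M (paths whose first edge points into Q):
  P1: Q <- F -> P -> K -> M
  P2: Q <- J -> M
Condition 1 (no descendant of Q in the set): holds — descendants of Q are {M}; none are in {J, P}.
Condition 2 (every backdoor path blocked by {J, P}):
  P1: blocked at chain node P ∈ conditioning set.
  P2: blocked at fork node J ∈ conditioning set.
{J, P} satisfies the backdoor criterion.

Yes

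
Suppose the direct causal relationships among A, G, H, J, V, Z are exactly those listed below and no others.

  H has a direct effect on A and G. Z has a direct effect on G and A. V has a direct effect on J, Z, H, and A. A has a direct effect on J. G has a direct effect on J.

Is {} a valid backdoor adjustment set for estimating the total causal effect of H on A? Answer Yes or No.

No

Backdoor paths from H to A (paths whose first edge points into H):
  P1: H <- V -> Z -> G -> J <- A
  P2: H <- V -> Z -> A
  P3: H <- V -> A
  P4: H <- V -> J <- G <- Z -> A
  P5: H <- V -> J <- A
Condition 1 (no descendant of H in the set): holds — descendants of H are {A, G, J}; none are in {}.
Condition 2 (every backdoor path blocked by {}):
  P1: blocked at collider J (neither it nor any descendant is in the conditioning set).
  P2: open — no interior node is in the conditioning set.
  P3: open — no interior node is in the conditioning set.
  P4: blocked at collider J (neither it nor any descendant is in the conditioning set).
  P5: blocked at collider J (neither it nor any descendant is in the conditioning set).
{} does not satisfy the backdoor criterion.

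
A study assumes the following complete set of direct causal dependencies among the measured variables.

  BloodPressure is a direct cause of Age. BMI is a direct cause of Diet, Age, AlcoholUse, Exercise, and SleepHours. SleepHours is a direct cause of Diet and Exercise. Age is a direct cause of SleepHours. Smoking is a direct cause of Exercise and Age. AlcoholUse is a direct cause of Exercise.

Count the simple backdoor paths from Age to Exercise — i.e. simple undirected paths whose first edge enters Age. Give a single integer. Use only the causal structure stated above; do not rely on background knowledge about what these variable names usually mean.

A backdoor path from Age to Exercise is any simple undirected path whose first edge points into Age (i.e. leaves Age via a parent).
Parents of Age: {BMI, BloodPressure, Smoking}.
Enumerating:
  P1: Age <- BMI -> SleepHours -> Exercise
  P2: Age <- BMI -> AlcoholUse -> Exercise
  P3: Age <- BMI -> Diet <- SleepHours -> Exercise
  P4: Age <- BMI -> Exercise
  P5: Age <- Smoking -> Exercise
That exhausts the simple backdoor paths. Count: 5.

5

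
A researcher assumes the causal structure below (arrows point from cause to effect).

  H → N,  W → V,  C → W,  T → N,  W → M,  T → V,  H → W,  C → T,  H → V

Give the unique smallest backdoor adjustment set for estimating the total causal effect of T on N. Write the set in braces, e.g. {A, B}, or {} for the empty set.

{}

Variables eligible for adjustment (non-descendants of T, excluding T and N): {C, H, M, W}.
Backdoor paths from T to N:
  P1: T <- C -> W <- H -> N
  P2: T <- C -> W -> V <- H -> N
Each backdoor path contains an unconditioned collider, so every path is already blocked with the empty conditioning set:
  P1: blocked at collider W (neither it nor any descendant is in the conditioning set).
  P2: blocked at collider V (neither it nor any descendant is in the conditioning set).
The empty set is therefore the unique smallest valid set.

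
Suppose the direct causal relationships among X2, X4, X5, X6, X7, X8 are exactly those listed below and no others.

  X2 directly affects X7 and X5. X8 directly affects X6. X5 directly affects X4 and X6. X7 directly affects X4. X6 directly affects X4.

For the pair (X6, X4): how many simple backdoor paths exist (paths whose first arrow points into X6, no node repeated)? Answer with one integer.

2

A backdoor path from X6 to X4 is any simple undirected path whose first edge points into X6 (i.e. leaves X6 via a parent).
Parents of X6: {X5, X8}.
Enumerating:
  P1: X6 <- X5 <- X2 -> X7 -> X4
  P2: X6 <- X5 -> X4
That exhausts the simple backdoor paths. Count: 2.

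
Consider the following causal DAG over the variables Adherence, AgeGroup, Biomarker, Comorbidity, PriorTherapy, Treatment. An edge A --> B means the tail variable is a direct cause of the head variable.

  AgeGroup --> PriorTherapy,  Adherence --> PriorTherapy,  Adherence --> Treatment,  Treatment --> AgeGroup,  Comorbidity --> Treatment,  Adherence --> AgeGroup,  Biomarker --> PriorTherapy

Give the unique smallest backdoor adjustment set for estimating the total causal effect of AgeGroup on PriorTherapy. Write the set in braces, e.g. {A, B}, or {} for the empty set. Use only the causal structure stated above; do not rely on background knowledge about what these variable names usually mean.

{Adherence}

Variables eligible for adjustment (non-descendants of AgeGroup, excluding AgeGroup and PriorTherapy): {Adherence, Biomarker, Comorbidity, Treatment}.
Backdoor paths from AgeGroup to PriorTherapy:
  P1: AgeGroup <- Adherence -> PriorTherapy
  P2: AgeGroup <- Treatment <- Adherence -> PriorTherapy
The empty set is not sufficient: P1 (AgeGroup <- Adherence -> PriorTherapy) has no collider blocking it and no conditioned non-collider, so it is open.
Try {Adherence}:
  P1: blocked at fork node Adherence ∈ conditioning set.
  P2: blocked at fork node Adherence ∈ conditioning set.
{Adherence} contains no descendant of AgeGroup and blocks every backdoor path.
No other singleton works — e.g. {Comorbidity} leaves P1 open — so {Adherence} is the unique smallest valid adjustment set.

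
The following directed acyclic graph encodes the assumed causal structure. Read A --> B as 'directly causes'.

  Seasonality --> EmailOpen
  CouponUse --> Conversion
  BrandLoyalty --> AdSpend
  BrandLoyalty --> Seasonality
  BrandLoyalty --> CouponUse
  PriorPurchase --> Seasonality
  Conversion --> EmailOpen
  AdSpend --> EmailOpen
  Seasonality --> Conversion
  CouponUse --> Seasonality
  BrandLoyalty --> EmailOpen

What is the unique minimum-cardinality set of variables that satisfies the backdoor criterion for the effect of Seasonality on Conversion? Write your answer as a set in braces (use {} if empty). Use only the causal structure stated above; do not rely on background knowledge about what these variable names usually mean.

{CouponUse}

Variables eligible for adjustment (non-descendants of Seasonality, excluding Seasonality and Conversion): {AdSpend, BrandLoyalty, CouponUse, PriorPurchase}.
Backdoor paths from Seasonality to Conversion:
  P1: Seasonality <- BrandLoyalty -> CouponUse -> Conversion
  P2: Seasonality <- BrandLoyalty -> AdSpend -> EmailOpen <- Conversion
  P3: Seasonality <- BrandLoyalty -> EmailOpen <- Conversion
  P4: Seasonality <- CouponUse <- BrandLoyalty -> AdSpend -> EmailOpen <- Conversion
  P5: Seasonality <- CouponUse <- BrandLoyalty -> EmailOpen <- Conversion
  P6: Seasonality <- CouponUse -> Conversion
The empty set is not sufficient: P1 (Seasonality <- BrandLoyalty -> CouponUse -> Conversion) has no collider blocking it and no conditioned non-collider, so it is open.
Try {CouponUse}:
  P1: blocked at chain node CouponUse ∈ conditioning set.
  P2: blocked at collider EmailOpen (neither it nor any descendant is in the conditioning set).
  P3: blocked at collider EmailOpen (neither it nor any descendant is in the conditioning set).
  P4: blocked at chain node CouponUse ∈ conditioning set.
  P5: blocked at chain node CouponUse ∈ conditioning set.
  P6: blocked at fork node CouponUse ∈ conditioning set.
{CouponUse} contains no descendant of Seasonality and blocks every backdoor path.
No other singleton works — e.g. {BrandLoyalty} leaves P6 open — so {CouponUse} is the unique smallest valid adjustment set.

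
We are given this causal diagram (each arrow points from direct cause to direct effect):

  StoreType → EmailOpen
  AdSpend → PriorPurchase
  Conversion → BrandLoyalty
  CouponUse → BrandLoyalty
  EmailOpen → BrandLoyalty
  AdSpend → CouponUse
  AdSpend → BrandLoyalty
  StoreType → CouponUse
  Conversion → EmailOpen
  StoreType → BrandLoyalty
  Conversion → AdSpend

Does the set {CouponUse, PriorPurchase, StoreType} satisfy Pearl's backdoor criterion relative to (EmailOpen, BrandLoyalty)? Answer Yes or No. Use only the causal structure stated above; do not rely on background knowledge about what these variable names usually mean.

Backdoor paths from EmailOpen to BrandLoyalty (paths whose first edge points into EmailOpen):
  P1: EmailOpen <- Conversion -> AdSpend -> CouponUse <- StoreType -> BrandLoyalty
  P2: EmailOpen <- Conversion -> AdSpend -> CouponUse -> BrandLoyalty
  P3: EmailOpen <- Conversion -> AdSpend -> BrandLoyalty
  P4: EmailOpen <- Conversion -> BrandLoyalty
  P5: EmailOpen <- StoreType -> CouponUse <- AdSpend <- Conversion -> BrandLoyalty
  P6: EmailOpen <- StoreType -> CouponUse <- AdSpend -> BrandLoyalty
  P7: EmailOpen <- StoreType -> CouponUse -> BrandLoyalty
  P8: EmailOpen <- StoreType -> BrandLoyalty
Condition 1 (no descendant of EmailOpen in the set): holds — descendants of EmailOpen are {BrandLoyalty}; none are in {CouponUse, PriorPurchase, StoreType}.
Condition 2 (every backdoor path blocked by {CouponUse, PriorPurchase, StoreType}):
  P1: blocked at fork node StoreType ∈ conditioning set.
  P2: blocked at chain node CouponUse ∈ conditioning set.
  P3: open — no interior node is in the conditioning set.
  P4: open — no interior node is in the conditioning set.
  P5: blocked at fork node StoreType ∈ conditioning set.
  P6: blocked at fork node StoreType ∈ conditioning set.
  P7: blocked at fork node StoreType ∈ conditioning set.
  P8: blocked at fork node StoreType ∈ conditioning set.
{CouponUse, PriorPurchase, StoreType} does not satisfy the backdoor criterion.

No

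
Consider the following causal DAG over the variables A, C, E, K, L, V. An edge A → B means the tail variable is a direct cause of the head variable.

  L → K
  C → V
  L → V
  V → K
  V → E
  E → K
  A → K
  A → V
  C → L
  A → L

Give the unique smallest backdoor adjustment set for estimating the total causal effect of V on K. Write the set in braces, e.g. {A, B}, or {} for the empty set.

Variables eligible for adjustment (non-descendants of V, excluding V and K): {A, C, L}.
Backdoor paths from V to K:
  P1: V <- C -> L <- A -> K
  P2: V <- C -> L -> K
  P3: V <- A -> L -> K
  P4: V <- A -> K
  P5: V <- L <- A -> K
  P6: V <- L -> K
The empty set is not sufficient: P2 (V <- C -> L -> K) has no collider blocking it and no conditioned non-collider, so it is open.
Try {A, L}:
  P1: blocked at fork node A ∈ conditioning set.
  P2: blocked at chain node L ∈ conditioning set.
  P3: blocked at fork node A ∈ conditioning set.
  P4: blocked at fork node A ∈ conditioning set.
  P5: blocked at chain node L ∈ conditioning set.
  P6: blocked at fork node L ∈ conditioning set.
{A, L} contains no descendant of V and blocks every backdoor path.
Every element of {A, L} is needed (dropping A leaves P1 open; dropping L leaves P2 open), so no proper subset is valid.
Among all size-2 subsets of the eligible variables, only {A, L} blocks every backdoor path, so it is the unique smallest valid adjustment set.

{A, L}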